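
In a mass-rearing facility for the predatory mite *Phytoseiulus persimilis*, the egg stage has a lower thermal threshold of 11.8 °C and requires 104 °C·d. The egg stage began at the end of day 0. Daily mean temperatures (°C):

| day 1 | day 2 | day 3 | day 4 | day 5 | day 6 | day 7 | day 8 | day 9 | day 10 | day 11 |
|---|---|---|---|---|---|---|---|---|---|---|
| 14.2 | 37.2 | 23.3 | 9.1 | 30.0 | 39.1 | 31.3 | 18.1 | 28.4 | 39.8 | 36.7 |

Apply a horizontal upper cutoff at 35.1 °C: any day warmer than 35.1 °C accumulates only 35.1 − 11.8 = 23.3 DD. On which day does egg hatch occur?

Daily DD above 11.8 °C (capped at 23.3): 2.4, 23.3, 11.5, 0.0, 18.2, 23.3, 19.5, 6.3, 16.6, 23.3, 23.3.
Cumulative: 2.4, 25.7, 37.2, 37.2, 55.4, 78.7, 98.2, 104.5, 121.1, 144.4, 167.7.
The total first reaches 104 DD on day 8.

day 8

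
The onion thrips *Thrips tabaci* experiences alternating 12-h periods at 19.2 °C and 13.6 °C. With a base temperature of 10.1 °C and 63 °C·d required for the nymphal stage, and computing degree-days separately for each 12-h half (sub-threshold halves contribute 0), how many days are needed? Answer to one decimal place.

Day half: max(0, 19.2 − 10.1) × 0.5 = 9.1 × 0.5 = 4.55 DD.
Night half: max(0, 13.6 − 10.1) × 0.5 = 3.5 × 0.5 = 1.75 DD.
Per 24 h: 6.30 DD/day.
Duration = 63 / 6.30 = 10.000 ≈ 10.0 days.

10.0 days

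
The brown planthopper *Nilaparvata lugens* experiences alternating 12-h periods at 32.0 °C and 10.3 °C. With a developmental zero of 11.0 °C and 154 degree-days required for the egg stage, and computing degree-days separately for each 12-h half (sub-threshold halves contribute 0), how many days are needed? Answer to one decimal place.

14.7 days

Day half: max(0, 32.0 − 11.0) × 0.5 = 21.0 × 0.5 = 10.50 DD.
Night half: max(0, 10.3 − 11.0) × 0.5 = 0.0 × 0.5 = 0.00 DD.
Per 24 h: 10.50 DD/day.
Duration = 154 / 10.50 = 14.667 ≈ 14.7 days.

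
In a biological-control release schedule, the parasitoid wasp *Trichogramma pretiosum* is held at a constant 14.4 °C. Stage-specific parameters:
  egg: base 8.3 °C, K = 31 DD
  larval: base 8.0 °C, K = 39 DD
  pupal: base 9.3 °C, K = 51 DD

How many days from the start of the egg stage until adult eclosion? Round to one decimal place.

21.2 days

egg: 31 / (14.4 − 8.3) = 31 / 6.1 = 5.082 d.
larval: 39 / (14.4 − 8.0) = 39 / 6.4 = 6.094 d.
pupal: 51 / (14.4 − 9.3) = 51 / 5.1 = 10.000 d.
Sum = 21.176 ≈ 21.2 days.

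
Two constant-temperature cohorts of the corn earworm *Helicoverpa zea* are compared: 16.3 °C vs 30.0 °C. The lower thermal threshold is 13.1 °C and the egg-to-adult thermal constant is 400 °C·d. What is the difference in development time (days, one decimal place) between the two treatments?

101.3 days

At 16.3 °C: 400 / (16.3 − 13.1) = 400 / 3.2 = 125.000 d.
At 30.0 °C: 400 / (30.0 − 13.1) = 400 / 16.9 = 23.669 d.
Difference = |125.000 − 23.669| = 101.331 ≈ 101.3 days.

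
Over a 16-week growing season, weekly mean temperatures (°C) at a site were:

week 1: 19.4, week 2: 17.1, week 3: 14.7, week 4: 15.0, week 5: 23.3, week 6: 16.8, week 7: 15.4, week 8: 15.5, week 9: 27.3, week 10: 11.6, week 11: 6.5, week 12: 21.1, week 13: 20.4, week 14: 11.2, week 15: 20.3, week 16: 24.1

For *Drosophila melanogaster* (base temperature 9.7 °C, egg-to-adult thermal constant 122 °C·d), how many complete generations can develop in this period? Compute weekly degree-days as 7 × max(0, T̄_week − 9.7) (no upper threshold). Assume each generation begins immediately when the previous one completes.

7 generations

Weekly DD (7 × max(0, T̄ − 9.7)): 67.9, 51.8, 35.0, 37.1, 95.2, 49.7, 39.9, 40.6, 123.2, 13.3, 0.0, 79.8, 74.9, 10.5, 74.2, 100.8.
Season total = 893.9 DD.
Complete generations = ⌊893.9 / 122⌋ = 7.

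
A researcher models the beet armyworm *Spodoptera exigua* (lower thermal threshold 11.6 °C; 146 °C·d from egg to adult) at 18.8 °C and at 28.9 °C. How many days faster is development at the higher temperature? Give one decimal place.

11.8 days

At 18.8 °C: 146 / (18.8 − 11.6) = 146 / 7.2 = 20.278 d.
At 28.9 °C: 146 / (28.9 − 11.6) = 146 / 17.3 = 8.439 d.
Difference = |20.278 − 8.439| = 11.838 ≈ 11.8 days.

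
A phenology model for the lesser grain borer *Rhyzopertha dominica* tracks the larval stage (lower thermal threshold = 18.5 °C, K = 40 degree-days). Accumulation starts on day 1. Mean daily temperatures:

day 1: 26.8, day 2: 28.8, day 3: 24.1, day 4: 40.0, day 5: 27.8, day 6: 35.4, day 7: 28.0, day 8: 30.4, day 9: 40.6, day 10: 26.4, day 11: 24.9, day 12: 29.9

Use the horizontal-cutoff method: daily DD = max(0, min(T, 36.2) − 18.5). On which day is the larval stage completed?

Daily DD above 18.5 °C (capped at 17.7): 8.3, 10.3, 5.6, 17.7, 9.3, 16.9, 9.5, 11.9, 17.7, 7.9, 6.4, 11.4.
Cumulative: 8.3, 18.6, 24.2, 41.9, 51.2, 68.1, 77.6, 89.5, 107.2, 115.1, 121.5, 132.9.
The total first reaches 40 DD on day 4.

day 4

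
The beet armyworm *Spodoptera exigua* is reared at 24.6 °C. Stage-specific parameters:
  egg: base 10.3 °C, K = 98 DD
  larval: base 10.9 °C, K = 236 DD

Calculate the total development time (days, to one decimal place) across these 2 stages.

egg: 98 / (24.6 − 10.3) = 98 / 14.3 = 6.853 d.
larval: 236 / (24.6 − 10.9) = 236 / 13.7 = 17.226 d.
Sum = 24.079 ≈ 24.1 days.

24.1 days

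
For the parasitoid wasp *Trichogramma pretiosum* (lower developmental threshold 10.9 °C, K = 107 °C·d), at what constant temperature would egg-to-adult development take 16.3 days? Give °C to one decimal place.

Required daily accumulation = 107 / 16.3 = 6.564 DD/day.
T = T_base + 6.564 = 10.9 + 6.564 = 17.464 ≈ 17.5 °C.

17.5 °C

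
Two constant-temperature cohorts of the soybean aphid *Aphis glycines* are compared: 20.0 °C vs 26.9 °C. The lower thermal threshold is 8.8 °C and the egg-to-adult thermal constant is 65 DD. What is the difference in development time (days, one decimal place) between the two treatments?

2.2 days

At 20.0 °C: 65 / (20.0 − 8.8) = 65 / 11.2 = 5.804 d.
At 26.9 °C: 65 / (26.9 − 8.8) = 65 / 18.1 = 3.591 d.
Difference = |5.804 − 3.591| = 2.212 ≈ 2.2 days.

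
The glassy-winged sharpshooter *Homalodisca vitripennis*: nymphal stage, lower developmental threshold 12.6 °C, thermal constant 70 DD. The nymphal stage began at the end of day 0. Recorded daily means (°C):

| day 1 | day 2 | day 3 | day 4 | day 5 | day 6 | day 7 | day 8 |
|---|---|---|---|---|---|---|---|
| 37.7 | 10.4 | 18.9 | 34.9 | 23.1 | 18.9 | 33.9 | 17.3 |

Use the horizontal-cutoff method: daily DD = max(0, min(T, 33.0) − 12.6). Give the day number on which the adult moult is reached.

Daily DD above 12.6 °C (capped at 20.4): 20.4, 0.0, 6.3, 20.4, 10.5, 6.3, 20.4, 4.7.
Cumulative: 20.4, 20.4, 26.7, 47.1, 57.6, 63.9, 84.3, 89.0.
The total first reaches 70 DD on day 7.

day 7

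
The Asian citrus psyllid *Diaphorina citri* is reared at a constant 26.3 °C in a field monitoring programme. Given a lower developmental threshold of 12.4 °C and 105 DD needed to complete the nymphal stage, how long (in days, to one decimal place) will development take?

Daily accumulation = 26.3 − 12.4 = 13.9 DD/day.
Duration = 105 / 13.9 = 7.554 ≈ 7.6 days.

7.6 days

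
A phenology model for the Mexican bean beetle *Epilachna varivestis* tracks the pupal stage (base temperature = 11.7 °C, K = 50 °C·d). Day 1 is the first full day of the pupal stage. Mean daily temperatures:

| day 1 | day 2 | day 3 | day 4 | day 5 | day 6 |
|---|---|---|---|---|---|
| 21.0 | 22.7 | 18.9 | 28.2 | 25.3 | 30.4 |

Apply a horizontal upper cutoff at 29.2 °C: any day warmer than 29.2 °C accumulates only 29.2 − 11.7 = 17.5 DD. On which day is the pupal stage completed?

Daily DD above 11.7 °C (capped at 17.5): 9.3, 11.0, 7.2, 16.5, 13.6, 17.5.
Cumulative: 9.3, 20.3, 27.5, 44.0, 57.6, 75.1.
The total first reaches 50 DD on day 5.

day 5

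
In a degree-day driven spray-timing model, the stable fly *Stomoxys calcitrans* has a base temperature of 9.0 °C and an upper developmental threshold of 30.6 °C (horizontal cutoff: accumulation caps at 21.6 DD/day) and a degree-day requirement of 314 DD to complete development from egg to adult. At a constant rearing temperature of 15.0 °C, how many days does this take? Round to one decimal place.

52.3 days

Daily accumulation = 15.0 − 9.0 = 6.0 DD/day.
Duration = 314 / 6.0 = 52.333 ≈ 52.3 days.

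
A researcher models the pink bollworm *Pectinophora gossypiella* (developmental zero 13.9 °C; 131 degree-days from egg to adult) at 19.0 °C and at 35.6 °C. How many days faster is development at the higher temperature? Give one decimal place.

19.6 days

At 19.0 °C: 131 / (19.0 − 13.9) = 131 / 5.1 = 25.686 d.
At 35.6 °C: 131 / (35.6 − 13.9) = 131 / 21.7 = 6.037 d.
Difference = |25.686 − 6.037| = 19.649 ≈ 19.6 days.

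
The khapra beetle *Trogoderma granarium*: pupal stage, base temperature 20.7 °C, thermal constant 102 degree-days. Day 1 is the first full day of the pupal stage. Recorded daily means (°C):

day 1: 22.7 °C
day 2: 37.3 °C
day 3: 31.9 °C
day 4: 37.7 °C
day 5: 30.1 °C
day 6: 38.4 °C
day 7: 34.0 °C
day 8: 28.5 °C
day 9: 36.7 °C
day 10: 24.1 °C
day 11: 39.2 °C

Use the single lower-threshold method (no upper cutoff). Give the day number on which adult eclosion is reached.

Daily DD above 20.7 °C: 2.0, 16.6, 11.2, 17.0, 9.4, 17.7, 13.3, 7.8, 16.0, 3.4, 18.5.
Cumulative: 2.0, 18.6, 29.8, 46.8, 56.2, 73.9, 87.2, 95.0, 111.0, 114.4, 132.9.
The total first reaches 102 DD on day 9.

day 9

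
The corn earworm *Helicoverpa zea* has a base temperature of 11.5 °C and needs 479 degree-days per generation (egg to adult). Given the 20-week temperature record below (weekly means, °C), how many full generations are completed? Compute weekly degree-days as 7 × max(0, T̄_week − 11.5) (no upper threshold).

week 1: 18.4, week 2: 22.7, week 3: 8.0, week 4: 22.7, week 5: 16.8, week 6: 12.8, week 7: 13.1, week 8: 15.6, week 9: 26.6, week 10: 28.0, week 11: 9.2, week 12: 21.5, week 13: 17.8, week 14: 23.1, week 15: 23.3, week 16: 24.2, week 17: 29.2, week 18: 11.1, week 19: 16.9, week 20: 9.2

2 generations

Weekly DD (7 × max(0, T̄ − 11.5)): 48.3, 78.4, 0.0, 78.4, 37.1, 9.1, 11.2, 28.7, 105.7, 115.5, 0.0, 70.0, 44.1, 81.2, 82.6, 88.9, 123.9, 0.0, 37.8, 0.0.
Season total = 1040.9 DD.
Complete generations = ⌊1040.9 / 479⌋ = 2.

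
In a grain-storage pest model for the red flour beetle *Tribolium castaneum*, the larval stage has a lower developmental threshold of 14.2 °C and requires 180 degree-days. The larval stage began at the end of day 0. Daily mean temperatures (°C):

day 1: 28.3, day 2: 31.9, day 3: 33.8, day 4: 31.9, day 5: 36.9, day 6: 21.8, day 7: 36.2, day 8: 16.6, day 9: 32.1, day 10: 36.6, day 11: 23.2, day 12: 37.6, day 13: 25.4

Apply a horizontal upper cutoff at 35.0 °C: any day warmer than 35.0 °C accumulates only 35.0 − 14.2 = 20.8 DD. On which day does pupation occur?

Daily DD above 14.2 °C (capped at 20.8): 14.1, 17.7, 19.6, 17.7, 20.8, 7.6, 20.8, 2.4, 17.9, 20.8, 9.0, 20.8, 11.2.
Cumulative: 14.1, 31.8, 51.4, 69.1, 89.9, 97.5, 118.3, 120.7, 138.6, 159.4, 168.4, 189.2, 200.4.
The total first reaches 180 DD on day 12.

day 12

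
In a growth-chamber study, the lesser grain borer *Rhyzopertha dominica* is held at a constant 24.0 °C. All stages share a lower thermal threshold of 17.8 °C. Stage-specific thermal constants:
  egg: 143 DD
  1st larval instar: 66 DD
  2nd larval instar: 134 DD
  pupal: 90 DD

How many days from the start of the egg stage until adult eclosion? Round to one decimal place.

69.8 days

Daily accumulation at 24.0 °C = 24.0 − 17.8 = 6.2 DD/day.
Total K = 143 + 66 + 134 + 90 = 433 DD.
Total duration = 433 / 6.2 = 69.839 ≈ 69.8 days.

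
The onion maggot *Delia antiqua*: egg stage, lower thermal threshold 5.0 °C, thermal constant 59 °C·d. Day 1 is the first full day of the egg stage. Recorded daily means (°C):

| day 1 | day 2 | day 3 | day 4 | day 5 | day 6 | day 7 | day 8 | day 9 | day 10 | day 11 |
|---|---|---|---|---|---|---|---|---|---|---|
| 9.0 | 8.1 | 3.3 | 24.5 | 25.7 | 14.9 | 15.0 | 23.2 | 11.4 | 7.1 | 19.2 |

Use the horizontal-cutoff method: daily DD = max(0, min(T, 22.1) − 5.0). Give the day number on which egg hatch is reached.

Daily DD above 5.0 °C (capped at 17.1): 4.0, 3.1, 0.0, 17.1, 17.1, 9.9, 10.0, 17.1, 6.4, 2.1, 14.2.
Cumulative: 4.0, 7.1, 7.1, 24.2, 41.3, 51.2, 61.2, 78.3, 84.7, 86.8, 101.0.
The total first reaches 59 DD on day 7.

day 7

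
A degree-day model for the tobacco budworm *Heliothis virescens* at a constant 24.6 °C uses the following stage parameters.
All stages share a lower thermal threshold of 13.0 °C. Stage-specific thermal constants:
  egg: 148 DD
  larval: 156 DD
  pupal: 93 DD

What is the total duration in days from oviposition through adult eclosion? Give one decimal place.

Daily accumulation at 24.6 °C = 24.6 − 13.0 = 11.6 DD/day.
Total K = 148 + 156 + 93 = 397 DD.
Total duration = 397 / 11.6 = 34.224 ≈ 34.2 days.

34.2 days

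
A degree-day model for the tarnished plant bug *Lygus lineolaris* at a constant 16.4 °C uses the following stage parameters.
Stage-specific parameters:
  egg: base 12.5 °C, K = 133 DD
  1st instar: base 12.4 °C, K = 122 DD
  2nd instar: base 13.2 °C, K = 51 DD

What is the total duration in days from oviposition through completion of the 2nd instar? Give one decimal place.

egg: 133 / (16.4 − 12.5) = 133 / 3.9 = 34.103 d.
1st instar: 122 / (16.4 − 12.4) = 122 / 4.0 = 30.500 d.
2nd instar: 51 / (16.4 − 13.2) = 51 / 3.2 = 15.938 d.
Sum = 80.540 ≈ 80.5 days.

80.5 days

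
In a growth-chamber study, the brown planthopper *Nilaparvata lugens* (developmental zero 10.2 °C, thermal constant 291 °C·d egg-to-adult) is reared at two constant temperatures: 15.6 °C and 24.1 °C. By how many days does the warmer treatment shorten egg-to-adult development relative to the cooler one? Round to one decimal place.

At 15.6 °C: 291 / (15.6 − 10.2) = 291 / 5.4 = 53.889 d.
At 24.1 °C: 291 / (24.1 − 10.2) = 291 / 13.9 = 20.935 d.
Difference = |53.889 − 20.935| = 32.954 ≈ 33.0 days.

33.0 days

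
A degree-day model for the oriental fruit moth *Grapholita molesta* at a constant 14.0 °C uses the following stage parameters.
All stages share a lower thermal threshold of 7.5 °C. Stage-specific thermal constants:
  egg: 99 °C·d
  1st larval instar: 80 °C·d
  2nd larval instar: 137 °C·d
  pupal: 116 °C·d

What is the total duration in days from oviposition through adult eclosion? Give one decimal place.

Daily accumulation at 14.0 °C = 14.0 − 7.5 = 6.5 DD/day.
Total K = 99 + 80 + 137 + 116 = 432 DD.
Total duration = 432 / 6.5 = 66.462 ≈ 66.5 days.

66.5 days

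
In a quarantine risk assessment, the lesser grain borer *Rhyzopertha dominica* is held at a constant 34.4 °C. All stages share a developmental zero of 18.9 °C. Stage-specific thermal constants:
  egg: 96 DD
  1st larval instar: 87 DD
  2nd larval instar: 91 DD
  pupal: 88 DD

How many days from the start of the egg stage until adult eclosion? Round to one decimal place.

Daily accumulation at 34.4 °C = 34.4 − 18.9 = 15.5 DD/day.
Total K = 96 + 87 + 91 + 88 = 362 DD.
Total duration = 362 / 15.5 = 23.355 ≈ 23.4 days.

23.4 days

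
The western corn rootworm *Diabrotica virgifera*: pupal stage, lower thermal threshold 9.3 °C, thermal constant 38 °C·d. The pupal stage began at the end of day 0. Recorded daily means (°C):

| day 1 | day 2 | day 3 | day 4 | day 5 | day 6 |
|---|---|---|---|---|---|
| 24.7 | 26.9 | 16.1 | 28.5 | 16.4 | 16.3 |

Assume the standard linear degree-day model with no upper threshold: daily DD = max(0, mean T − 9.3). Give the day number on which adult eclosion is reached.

Daily DD above 9.3 °C: 15.4, 17.6, 6.8, 19.2, 7.1, 7.0.
Cumulative: 15.4, 33.0, 39.8, 59.0, 66.1, 73.1.
The total first reaches 38 DD on day 3.

day 3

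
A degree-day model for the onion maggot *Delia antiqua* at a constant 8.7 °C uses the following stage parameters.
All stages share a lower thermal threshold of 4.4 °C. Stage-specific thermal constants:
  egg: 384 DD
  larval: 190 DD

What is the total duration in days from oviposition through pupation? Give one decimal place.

133.5 days

Daily accumulation at 8.7 °C = 8.7 − 4.4 = 4.3 DD/day.
Total K = 384 + 190 = 574 DD.
Total duration = 574 / 4.3 = 133.488 ≈ 133.5 days.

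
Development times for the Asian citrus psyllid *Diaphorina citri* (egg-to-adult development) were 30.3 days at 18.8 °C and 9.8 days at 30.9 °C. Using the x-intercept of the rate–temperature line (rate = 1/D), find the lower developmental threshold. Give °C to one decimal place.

13.0 °C

Linear rate model ⇒ the product D·(T − T_b) is constant across temperatures.
30.3·(18.8 − T_b) = 9.8·(30.9 − T_b)
T_b = (30.3·18.8 − 9.8·30.9) / (30.3 − 9.8) = 266.82 / 20.5 = 13.016 °C ≈ 13.0 °C.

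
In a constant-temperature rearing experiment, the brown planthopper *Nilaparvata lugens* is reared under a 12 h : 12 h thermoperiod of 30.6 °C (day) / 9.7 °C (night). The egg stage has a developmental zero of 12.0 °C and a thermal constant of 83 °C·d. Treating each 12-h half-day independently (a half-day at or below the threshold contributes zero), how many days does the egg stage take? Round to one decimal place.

Day half: max(0, 30.6 − 12.0) × 0.5 = 18.6 × 0.5 = 9.30 DD.
Night half: max(0, 9.7 − 12.0) × 0.5 = 0.0 × 0.5 = 0.00 DD.
Per 24 h: 9.30 DD/day.
Duration = 83 / 9.30 = 8.925 ≈ 8.9 days.

8.9 days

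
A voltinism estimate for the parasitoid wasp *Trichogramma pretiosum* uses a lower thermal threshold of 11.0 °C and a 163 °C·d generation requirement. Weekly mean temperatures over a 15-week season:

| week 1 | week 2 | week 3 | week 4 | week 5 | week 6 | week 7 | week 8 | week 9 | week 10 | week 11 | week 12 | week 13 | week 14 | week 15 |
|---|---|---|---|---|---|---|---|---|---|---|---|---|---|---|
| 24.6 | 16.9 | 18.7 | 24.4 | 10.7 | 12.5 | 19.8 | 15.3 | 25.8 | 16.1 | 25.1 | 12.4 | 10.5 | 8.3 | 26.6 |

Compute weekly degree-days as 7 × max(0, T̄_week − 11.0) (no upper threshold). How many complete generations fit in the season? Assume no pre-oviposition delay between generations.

Weekly DD (7 × max(0, T̄ − 11.0)): 95.2, 41.3, 53.9, 93.8, 0.0, 10.5, 61.6, 30.1, 103.6, 35.7, 98.7, 9.8, 0.0, 0.0, 109.2.
Season total = 743.4 DD.
Complete generations = ⌊743.4 / 163⌋ = 4.

4 generations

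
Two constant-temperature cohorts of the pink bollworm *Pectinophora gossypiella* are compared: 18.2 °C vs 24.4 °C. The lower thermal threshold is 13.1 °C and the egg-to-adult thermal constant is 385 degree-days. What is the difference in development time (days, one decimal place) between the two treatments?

At 18.2 °C: 385 / (18.2 − 13.1) = 385 / 5.1 = 75.490 d.
At 24.4 °C: 385 / (24.4 − 13.1) = 385 / 11.3 = 34.071 d.
Difference = |75.490 − 34.071| = 41.419 ≈ 41.4 days.

41.4 days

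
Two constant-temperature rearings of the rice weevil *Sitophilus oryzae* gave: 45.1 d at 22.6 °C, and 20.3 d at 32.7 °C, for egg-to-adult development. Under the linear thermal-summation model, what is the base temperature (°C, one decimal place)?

Equal thermal constants: D₁(T₁ − T_b) = D₂(T₂ − T_b).
45.1·(22.6 − T_b) = 20.3·(32.7 − T_b)
T_b = (45.1·22.6 − 20.3·32.7) / (45.1 − 20.3) = 355.45 / 24.8 = 14.333 °C ≈ 14.3 °C.

14.3 °C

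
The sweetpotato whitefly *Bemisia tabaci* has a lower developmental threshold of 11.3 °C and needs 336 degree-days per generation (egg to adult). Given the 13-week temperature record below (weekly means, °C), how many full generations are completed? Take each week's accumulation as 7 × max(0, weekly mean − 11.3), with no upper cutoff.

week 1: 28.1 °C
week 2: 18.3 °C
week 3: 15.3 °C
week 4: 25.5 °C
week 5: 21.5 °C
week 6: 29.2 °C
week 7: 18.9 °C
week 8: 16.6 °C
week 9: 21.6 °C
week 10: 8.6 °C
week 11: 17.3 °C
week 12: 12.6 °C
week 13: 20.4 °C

Weekly DD (7 × max(0, T̄ − 11.3)): 117.6, 49.0, 28.0, 99.4, 71.4, 125.3, 53.2, 37.1, 72.1, 0.0, 42.0, 9.1, 63.7.
Season total = 767.9 DD.
Complete generations = ⌊767.9 / 336⌋ = 2.

2 generations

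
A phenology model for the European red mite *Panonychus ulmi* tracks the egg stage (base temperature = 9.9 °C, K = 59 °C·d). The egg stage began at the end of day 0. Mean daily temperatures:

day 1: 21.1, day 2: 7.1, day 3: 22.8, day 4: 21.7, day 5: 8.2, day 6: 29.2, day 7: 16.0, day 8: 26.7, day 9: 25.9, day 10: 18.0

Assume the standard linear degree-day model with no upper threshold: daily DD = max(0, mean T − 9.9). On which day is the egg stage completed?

day 7

Daily DD above 9.9 °C: 11.2, 0.0, 12.9, 11.8, 0.0, 19.3, 6.1, 16.8, 16.0, 8.1.
Cumulative: 11.2, 11.2, 24.1, 35.9, 35.9, 55.2, 61.3, 78.1, 94.1, 102.2.
The total first reaches 59 DD on day 7.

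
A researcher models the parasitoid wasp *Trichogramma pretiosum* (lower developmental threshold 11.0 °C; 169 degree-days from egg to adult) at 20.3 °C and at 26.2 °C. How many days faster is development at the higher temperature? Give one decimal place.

7.1 days

At 20.3 °C: 169 / (20.3 − 11.0) = 169 / 9.3 = 18.172 d.
At 26.2 °C: 169 / (26.2 − 11.0) = 169 / 15.2 = 11.118 d.
Difference = |18.172 − 11.118| = 7.054 ≈ 7.1 days.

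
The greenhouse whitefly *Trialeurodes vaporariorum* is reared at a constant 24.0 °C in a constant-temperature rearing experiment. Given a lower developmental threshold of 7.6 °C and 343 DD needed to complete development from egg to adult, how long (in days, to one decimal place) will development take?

Daily accumulation = 24.0 − 7.6 = 16.4 DD/day.
Duration = 343 / 16.4 = 20.915 ≈ 20.9 days.

20.9 days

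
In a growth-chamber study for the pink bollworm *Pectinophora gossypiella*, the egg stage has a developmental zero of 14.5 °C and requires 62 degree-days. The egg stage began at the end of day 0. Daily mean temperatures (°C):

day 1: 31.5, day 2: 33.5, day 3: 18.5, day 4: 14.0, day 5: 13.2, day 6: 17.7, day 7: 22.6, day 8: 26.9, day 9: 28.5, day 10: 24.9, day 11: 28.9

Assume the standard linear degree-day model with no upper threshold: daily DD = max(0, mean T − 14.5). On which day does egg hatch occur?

day 8

Daily DD above 14.5 °C: 17.0, 19.0, 4.0, 0.0, 0.0, 3.2, 8.1, 12.4, 14.0, 10.4, 14.4.
Cumulative: 17.0, 36.0, 40.0, 40.0, 40.0, 43.2, 51.3, 63.7, 77.7, 88.1, 102.5.
The total first reaches 62 DD on day 8.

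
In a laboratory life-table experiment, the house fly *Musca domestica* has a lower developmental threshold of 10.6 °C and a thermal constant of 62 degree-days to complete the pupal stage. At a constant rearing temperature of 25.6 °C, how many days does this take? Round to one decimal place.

Daily accumulation = 25.6 − 10.6 = 15.0 DD/day.
Duration = 62 / 15.0 = 4.133 ≈ 4.1 days.

4.1 days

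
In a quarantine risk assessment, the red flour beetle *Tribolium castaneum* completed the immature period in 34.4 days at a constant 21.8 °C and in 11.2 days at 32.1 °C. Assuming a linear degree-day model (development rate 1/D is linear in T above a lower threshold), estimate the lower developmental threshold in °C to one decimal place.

Linear rate model ⇒ the product D·(T − T_b) is constant across temperatures.
34.4·(21.8 − T_b) = 11.2·(32.1 − T_b)
T_b = (34.4·21.8 − 11.2·32.1) / (34.4 − 11.2) = 390.40 / 23.2 = 16.828 °C ≈ 16.8 °C.

16.8 °C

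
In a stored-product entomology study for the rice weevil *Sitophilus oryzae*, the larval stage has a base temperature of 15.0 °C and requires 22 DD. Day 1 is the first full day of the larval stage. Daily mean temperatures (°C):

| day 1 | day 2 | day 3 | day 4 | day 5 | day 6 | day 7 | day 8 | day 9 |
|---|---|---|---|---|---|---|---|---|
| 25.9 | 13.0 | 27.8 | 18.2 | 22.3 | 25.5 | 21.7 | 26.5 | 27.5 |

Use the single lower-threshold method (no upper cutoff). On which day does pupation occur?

day 3

Daily DD above 15.0 °C: 10.9, 0.0, 12.8, 3.2, 7.3, 10.5, 6.7, 11.5, 12.5.
Cumulative: 10.9, 10.9, 23.7, 26.9, 34.2, 44.7, 51.4, 62.9, 75.4.
The total first reaches 22 DD on day 3.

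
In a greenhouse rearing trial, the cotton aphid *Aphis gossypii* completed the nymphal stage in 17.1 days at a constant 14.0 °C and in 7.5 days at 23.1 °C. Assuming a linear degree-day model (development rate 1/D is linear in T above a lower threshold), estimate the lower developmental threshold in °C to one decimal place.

Equal thermal constants: D₁(T₁ − T_b) = D₂(T₂ − T_b).
17.1·(14.0 − T_b) = 7.5·(23.1 − T_b)
T_b = (17.1·14.0 − 7.5·23.1) / (17.1 − 7.5) = 66.15 / 9.6 = 6.891 °C ≈ 6.9 °C.

6.9 °C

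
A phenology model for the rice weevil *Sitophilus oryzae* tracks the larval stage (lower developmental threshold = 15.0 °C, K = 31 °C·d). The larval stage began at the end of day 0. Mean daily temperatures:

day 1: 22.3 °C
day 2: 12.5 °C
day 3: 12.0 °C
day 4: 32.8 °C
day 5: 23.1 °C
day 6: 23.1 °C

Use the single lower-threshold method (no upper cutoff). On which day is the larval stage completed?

day 5

Daily DD above 15.0 °C: 7.3, 0.0, 0.0, 17.8, 8.1, 8.1.
Cumulative: 7.3, 7.3, 7.3, 25.1, 33.2, 41.3.
The total first reaches 31 DD on day 5.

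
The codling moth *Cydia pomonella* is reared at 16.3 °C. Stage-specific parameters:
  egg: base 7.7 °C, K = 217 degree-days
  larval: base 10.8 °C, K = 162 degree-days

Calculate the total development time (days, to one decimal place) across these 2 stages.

54.7 days

egg: 217 / (16.3 − 7.7) = 217 / 8.6 = 25.233 d.
larval: 162 / (16.3 − 10.8) = 162 / 5.5 = 29.455 d.
Sum = 54.687 ≈ 54.7 days.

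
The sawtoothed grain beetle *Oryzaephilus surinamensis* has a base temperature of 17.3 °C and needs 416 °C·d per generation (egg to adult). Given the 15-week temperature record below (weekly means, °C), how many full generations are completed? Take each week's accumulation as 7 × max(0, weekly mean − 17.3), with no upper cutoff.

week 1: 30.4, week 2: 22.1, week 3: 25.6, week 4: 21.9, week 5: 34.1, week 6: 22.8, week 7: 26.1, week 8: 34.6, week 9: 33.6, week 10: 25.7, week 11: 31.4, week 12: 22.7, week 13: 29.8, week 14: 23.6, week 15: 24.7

Weekly DD (7 × max(0, T̄ − 17.3)): 91.7, 33.6, 58.1, 32.2, 117.6, 38.5, 61.6, 121.1, 114.1, 58.8, 98.7, 37.8, 87.5, 44.1, 51.8.
Season total = 1047.2 DD.
Complete generations = ⌊1047.2 / 416⌋ = 2.

2 generations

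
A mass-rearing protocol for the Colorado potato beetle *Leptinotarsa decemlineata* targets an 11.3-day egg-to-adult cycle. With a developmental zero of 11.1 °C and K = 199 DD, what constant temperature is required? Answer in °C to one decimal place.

28.7 °C

Required daily accumulation = 199 / 11.3 = 17.611 DD/day.
T = T_base + 17.611 = 11.1 + 17.611 = 28.711 ≈ 28.7 °C.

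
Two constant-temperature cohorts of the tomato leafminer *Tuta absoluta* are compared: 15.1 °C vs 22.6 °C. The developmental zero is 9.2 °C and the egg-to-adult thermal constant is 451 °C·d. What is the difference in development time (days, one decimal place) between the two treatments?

42.8 days

At 15.1 °C: 451 / (15.1 − 9.2) = 451 / 5.9 = 76.441 d.
At 22.6 °C: 451 / (22.6 − 9.2) = 451 / 13.4 = 33.657 d.
Difference = |76.441 − 33.657| = 42.784 ≈ 42.8 days.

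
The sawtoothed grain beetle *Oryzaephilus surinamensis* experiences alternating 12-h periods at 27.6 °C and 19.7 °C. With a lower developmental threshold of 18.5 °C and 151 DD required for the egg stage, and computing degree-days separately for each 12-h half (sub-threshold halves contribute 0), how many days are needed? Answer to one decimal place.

Day half: max(0, 27.6 − 18.5) × 0.5 = 9.1 × 0.5 = 4.55 DD.
Night half: max(0, 19.7 − 18.5) × 0.5 = 1.2 × 0.5 = 0.60 DD.
Per 24 h: 5.15 DD/day.
Duration = 151 / 5.15 = 29.320 ≈ 29.3 days.

29.3 days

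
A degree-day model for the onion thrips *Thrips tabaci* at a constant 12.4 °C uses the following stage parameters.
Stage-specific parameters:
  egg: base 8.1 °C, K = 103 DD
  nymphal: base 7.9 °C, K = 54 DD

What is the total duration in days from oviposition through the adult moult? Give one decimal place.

36.0 days

egg: 103 / (12.4 − 8.1) = 103 / 4.3 = 23.953 d.
nymphal: 54 / (12.4 − 7.9) = 54 / 4.5 = 12.000 d.
Sum = 35.953 ≈ 36.0 days.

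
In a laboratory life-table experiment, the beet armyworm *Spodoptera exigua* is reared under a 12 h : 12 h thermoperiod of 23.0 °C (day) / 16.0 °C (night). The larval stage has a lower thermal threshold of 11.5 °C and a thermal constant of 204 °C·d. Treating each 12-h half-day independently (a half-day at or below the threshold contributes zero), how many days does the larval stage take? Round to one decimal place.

Day half: max(0, 23.0 − 11.5) × 0.5 = 11.5 × 0.5 = 5.75 DD.
Night half: max(0, 16.0 − 11.5) × 0.5 = 4.5 × 0.5 = 2.25 DD.
Per 24 h: 8.00 DD/day.
Duration = 204 / 8.00 = 25.500 ≈ 25.5 days.

25.5 days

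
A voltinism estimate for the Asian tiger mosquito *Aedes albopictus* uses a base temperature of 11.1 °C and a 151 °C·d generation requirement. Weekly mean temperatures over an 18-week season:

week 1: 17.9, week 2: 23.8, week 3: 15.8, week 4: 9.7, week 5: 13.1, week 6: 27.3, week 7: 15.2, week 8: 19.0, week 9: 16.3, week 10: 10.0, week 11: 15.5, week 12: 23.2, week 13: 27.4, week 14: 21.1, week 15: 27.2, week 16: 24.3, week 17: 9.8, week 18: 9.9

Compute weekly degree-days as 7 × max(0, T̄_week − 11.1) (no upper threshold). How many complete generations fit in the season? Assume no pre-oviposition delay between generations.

6 generations

Weekly DD (7 × max(0, T̄ − 11.1)): 47.6, 88.9, 32.9, 0.0, 14.0, 113.4, 28.7, 55.3, 36.4, 0.0, 30.8, 84.7, 114.1, 70.0, 112.7, 92.4, 0.0, 0.0.
Season total = 921.9 DD.
Complete generations = ⌊921.9 / 151⌋ = 6.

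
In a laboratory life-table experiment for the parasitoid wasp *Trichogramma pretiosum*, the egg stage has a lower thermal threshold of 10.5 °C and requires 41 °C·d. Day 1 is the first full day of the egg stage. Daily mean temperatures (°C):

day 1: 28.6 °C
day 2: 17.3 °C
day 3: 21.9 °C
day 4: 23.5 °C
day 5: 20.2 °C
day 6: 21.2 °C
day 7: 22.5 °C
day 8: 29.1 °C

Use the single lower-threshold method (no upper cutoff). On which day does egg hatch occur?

day 4

Daily DD above 10.5 °C: 18.1, 6.8, 11.4, 13.0, 9.7, 10.7, 12.0, 18.6.
Cumulative: 18.1, 24.9, 36.3, 49.3, 59.0, 69.7, 81.7, 100.3.
The total first reaches 41 DD on day 4.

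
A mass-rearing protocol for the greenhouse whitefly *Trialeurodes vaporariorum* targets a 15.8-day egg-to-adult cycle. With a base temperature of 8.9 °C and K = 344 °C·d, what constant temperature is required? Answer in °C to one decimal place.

Required daily accumulation = 344 / 15.8 = 21.772 DD/day.
T = T_base + 21.772 = 8.9 + 21.772 = 30.672 ≈ 30.7 °C.

30.7 °C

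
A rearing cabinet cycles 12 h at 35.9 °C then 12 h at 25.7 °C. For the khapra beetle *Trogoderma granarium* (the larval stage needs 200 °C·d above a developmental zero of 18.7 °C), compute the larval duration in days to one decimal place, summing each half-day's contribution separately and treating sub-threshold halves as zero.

16.5 days

Day half: max(0, 35.9 − 18.7) × 0.5 = 17.2 × 0.5 = 8.60 DD.
Night half: max(0, 25.7 − 18.7) × 0.5 = 7.0 × 0.5 = 3.50 DD.
Per 24 h: 12.10 DD/day.
Duration = 200 / 12.10 = 16.529 ≈ 16.5 days.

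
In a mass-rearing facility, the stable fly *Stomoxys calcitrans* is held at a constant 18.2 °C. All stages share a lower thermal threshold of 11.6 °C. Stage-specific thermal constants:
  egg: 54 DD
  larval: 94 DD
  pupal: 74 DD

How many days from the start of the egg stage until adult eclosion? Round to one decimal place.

Daily accumulation at 18.2 °C = 18.2 − 11.6 = 6.6 DD/day.
Total K = 54 + 94 + 74 = 222 DD.
Total duration = 222 / 6.6 = 33.636 ≈ 33.6 days.

33.6 days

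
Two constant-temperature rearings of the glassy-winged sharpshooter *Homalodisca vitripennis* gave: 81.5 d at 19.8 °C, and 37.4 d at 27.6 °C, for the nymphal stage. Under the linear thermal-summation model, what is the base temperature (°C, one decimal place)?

Under the model K = D·(T − T_b), so D₁·(T₁ − T_b) = D₂·(T₂ − T_b).
81.5·(19.8 − T_b) = 37.4·(27.6 − T_b)
T_b = (81.5·19.8 − 37.4·27.6) / (81.5 − 37.4) = 581.46 / 44.1 = 13.185 °C ≈ 13.2 °C.

13.2 °C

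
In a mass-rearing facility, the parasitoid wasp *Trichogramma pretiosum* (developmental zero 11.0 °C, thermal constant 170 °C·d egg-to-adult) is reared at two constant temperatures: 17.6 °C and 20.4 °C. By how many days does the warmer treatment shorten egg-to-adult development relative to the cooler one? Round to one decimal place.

7.7 days

At 17.6 °C: 170 / (17.6 − 11.0) = 170 / 6.6 = 25.758 d.
At 20.4 °C: 170 / (20.4 − 11.0) = 170 / 9.4 = 18.085 d.
Difference = |25.758 − 18.085| = 7.672 ≈ 7.7 days.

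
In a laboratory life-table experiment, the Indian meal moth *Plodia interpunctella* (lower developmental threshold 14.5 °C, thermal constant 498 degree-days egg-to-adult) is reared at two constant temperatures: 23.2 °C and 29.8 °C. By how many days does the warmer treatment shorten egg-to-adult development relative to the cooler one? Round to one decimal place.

At 23.2 °C: 498 / (23.2 − 14.5) = 498 / 8.7 = 57.241 d.
At 29.8 °C: 498 / (29.8 − 14.5) = 498 / 15.3 = 32.549 d.
Difference = |57.241 − 32.549| = 24.692 ≈ 24.7 days.

24.7 days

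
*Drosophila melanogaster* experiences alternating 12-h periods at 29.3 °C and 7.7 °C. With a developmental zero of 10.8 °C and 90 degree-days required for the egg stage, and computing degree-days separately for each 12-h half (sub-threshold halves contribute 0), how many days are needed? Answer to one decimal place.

Day half: max(0, 29.3 − 10.8) × 0.5 = 18.5 × 0.5 = 9.25 DD.
Night half: max(0, 7.7 − 10.8) × 0.5 = 0.0 × 0.5 = 0.00 DD.
Per 24 h: 9.25 DD/day.
Duration = 90 / 9.25 = 9.730 ≈ 9.7 days.

9.7 days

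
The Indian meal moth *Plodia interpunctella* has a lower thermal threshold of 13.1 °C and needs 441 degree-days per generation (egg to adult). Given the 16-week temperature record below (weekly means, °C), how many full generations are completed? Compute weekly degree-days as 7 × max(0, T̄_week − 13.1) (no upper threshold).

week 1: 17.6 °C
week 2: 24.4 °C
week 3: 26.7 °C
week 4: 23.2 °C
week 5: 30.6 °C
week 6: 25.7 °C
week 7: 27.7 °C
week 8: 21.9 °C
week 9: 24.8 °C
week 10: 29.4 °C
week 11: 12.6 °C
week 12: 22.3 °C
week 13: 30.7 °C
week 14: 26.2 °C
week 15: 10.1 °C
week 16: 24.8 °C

Weekly DD (7 × max(0, T̄ − 13.1)): 31.5, 79.1, 95.2, 70.7, 122.5, 88.2, 102.2, 61.6, 81.9, 114.1, 0.0, 64.4, 123.2, 91.7, 0.0, 81.9.
Season total = 1208.2 DD.
Complete generations = ⌊1208.2 / 441⌋ = 2.

2 generations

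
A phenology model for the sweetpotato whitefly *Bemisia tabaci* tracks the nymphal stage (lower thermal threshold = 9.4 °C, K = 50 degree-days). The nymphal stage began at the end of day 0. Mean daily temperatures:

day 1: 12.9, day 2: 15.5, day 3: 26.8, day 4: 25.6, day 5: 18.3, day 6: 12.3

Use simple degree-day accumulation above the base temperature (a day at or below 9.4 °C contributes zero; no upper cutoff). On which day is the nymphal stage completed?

day 5

Daily DD above 9.4 °C: 3.5, 6.1, 17.4, 16.2, 8.9, 2.9.
Cumulative: 3.5, 9.6, 27.0, 43.2, 52.1, 55.0.
The total first reaches 50 DD on day 5.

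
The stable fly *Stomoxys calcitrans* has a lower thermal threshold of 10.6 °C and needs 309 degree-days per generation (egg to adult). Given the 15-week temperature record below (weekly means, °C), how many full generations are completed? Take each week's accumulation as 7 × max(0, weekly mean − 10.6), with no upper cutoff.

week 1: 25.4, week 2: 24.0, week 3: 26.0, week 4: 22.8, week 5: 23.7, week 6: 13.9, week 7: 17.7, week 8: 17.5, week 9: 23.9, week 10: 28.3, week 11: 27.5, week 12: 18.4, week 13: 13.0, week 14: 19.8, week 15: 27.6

Weekly DD (7 × max(0, T̄ − 10.6)): 103.6, 93.8, 107.8, 85.4, 91.7, 23.1, 49.7, 48.3, 93.1, 123.9, 118.3, 54.6, 16.8, 64.4, 119.0.
Season total = 1193.5 DD.
Complete generations = ⌊1193.5 / 309⌋ = 3.

3 generations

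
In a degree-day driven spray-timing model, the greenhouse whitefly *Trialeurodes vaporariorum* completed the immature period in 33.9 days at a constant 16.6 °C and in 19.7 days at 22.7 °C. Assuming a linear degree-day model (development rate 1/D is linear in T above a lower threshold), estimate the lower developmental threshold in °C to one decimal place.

8.1 °C

Equal thermal constants: D₁(T₁ − T_b) = D₂(T₂ − T_b).
33.9·(16.6 − T_b) = 19.7·(22.7 − T_b)
T_b = (33.9·16.6 − 19.7·22.7) / (33.9 − 19.7) = 115.55 / 14.2 = 8.137 °C ≈ 8.1 °C.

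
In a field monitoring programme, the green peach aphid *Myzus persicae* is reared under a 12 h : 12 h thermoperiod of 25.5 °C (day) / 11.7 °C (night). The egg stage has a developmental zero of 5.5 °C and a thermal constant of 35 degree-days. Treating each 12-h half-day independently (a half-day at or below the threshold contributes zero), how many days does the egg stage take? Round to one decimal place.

2.7 days

Day half: max(0, 25.5 − 5.5) × 0.5 = 20.0 × 0.5 = 10.00 DD.
Night half: max(0, 11.7 − 5.5) × 0.5 = 6.2 × 0.5 = 3.10 DD.
Per 24 h: 13.10 DD/day.
Duration = 35 / 13.10 = 2.672 ≈ 2.7 days.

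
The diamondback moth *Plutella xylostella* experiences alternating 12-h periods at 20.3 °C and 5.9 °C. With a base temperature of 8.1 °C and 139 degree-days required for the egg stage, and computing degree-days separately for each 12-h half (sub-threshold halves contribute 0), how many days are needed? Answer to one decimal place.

22.8 days

Day half: max(0, 20.3 − 8.1) × 0.5 = 12.2 × 0.5 = 6.10 DD.
Night half: max(0, 5.9 − 8.1) × 0.5 = 0.0 × 0.5 = 0.00 DD.
Per 24 h: 6.10 DD/day.
Duration = 139 / 6.10 = 22.787 ≈ 22.8 days.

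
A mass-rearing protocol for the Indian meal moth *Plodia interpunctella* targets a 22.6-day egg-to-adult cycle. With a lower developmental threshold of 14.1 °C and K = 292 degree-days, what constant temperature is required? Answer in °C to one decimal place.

27.0 °C

Required daily accumulation = 292 / 22.6 = 12.920 DD/day.
T = T_base + 12.920 = 14.1 + 12.920 = 27.020 ≈ 27.0 °C.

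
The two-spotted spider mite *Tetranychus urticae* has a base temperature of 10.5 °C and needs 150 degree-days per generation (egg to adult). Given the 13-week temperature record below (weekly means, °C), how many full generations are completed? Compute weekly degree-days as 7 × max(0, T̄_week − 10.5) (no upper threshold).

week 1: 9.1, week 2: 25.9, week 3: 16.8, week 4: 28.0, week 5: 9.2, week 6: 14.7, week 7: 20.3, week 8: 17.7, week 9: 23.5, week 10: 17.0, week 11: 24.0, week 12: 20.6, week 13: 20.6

Weekly DD (7 × max(0, T̄ − 10.5)): 0.0, 107.8, 44.1, 122.5, 0.0, 29.4, 68.6, 50.4, 91.0, 45.5, 94.5, 70.7, 70.7.
Season total = 795.2 DD.
Complete generations = ⌊795.2 / 150⌋ = 5.

5 generations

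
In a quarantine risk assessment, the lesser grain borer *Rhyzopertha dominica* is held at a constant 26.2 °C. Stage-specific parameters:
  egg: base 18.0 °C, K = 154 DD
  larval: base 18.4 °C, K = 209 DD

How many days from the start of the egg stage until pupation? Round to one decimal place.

egg: 154 / (26.2 − 18.0) = 154 / 8.2 = 18.780 d.
larval: 209 / (26.2 − 18.4) = 209 / 7.8 = 26.795 d.
Sum = 45.575 ≈ 45.6 days.

45.6 days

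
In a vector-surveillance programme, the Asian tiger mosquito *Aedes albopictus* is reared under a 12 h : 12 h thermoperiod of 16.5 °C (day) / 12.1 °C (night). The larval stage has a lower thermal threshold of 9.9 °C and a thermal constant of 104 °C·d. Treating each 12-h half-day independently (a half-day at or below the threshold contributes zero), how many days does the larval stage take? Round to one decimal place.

23.6 days

Day half: max(0, 16.5 − 9.9) × 0.5 = 6.6 × 0.5 = 3.30 DD.
Night half: max(0, 12.1 − 9.9) × 0.5 = 2.2 × 0.5 = 1.10 DD.
Per 24 h: 4.40 DD/day.
Duration = 104 / 4.40 = 23.636 ≈ 23.6 days.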